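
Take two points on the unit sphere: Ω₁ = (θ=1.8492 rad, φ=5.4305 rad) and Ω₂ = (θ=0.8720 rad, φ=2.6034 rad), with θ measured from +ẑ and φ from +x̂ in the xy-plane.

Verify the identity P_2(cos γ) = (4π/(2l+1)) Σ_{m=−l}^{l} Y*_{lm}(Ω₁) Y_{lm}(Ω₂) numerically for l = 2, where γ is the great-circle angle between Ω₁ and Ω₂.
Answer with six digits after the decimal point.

0.653230

Addition theorem: P_2(cos γ) = (4π/5) Σ_m Y*_{lm}(Ω₁) Y_{lm}(Ω₂), m = −2…2:
  m=-2: -0.04791 - 0.35387j × 0.10744 + 0.19931j = 0.06538 - 0.04757j  (running Σ = 0.06538 - 0.04757j)
  m=-1: -0.13432 + 0.15373j × -0.32671 - 0.19504j = 0.07386 - 0.02403j  (running Σ = 0.13925 - 0.07160j)
  m=0: -0.24393 + 0.00000j × 0.07616 + 0.00000j = -0.01858 + 0.00000j  (running Σ = 0.12067 - 0.07160j)
  m=1: 0.13432 + 0.15373j × 0.32671 - 0.19504j = 0.07386 + 0.02403j  (running Σ = 0.19453 - 0.04757j)
  m=2: -0.04791 + 0.35387j × 0.10744 - 0.19931j = 0.06538 + 0.04757j  (running Σ = 0.25991 + 0.00000j)
Accumulated sum 0.25991 + 0.00000j; after 4π/(2l+1) scaling, 0.65323 + 0.00000j ⇒ P_2 = 0.653230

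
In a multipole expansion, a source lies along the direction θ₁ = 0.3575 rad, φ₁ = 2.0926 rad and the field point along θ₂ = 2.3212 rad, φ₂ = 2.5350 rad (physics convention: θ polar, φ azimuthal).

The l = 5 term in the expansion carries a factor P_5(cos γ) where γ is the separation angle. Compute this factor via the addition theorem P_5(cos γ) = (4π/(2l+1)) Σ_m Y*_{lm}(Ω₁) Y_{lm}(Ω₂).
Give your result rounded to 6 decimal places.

Expand P_5 via completeness: Σ_{m} conj(Y_{5,m}) at Ω₁ times Y_{5,m} at Ω₂ —
  m=-5: Y*=-0.00124 - 0.00210j  Y=0.09658 - 0.01053j  product -0.00014 - 0.00019j
  m=-4: Y*=-0.01018 + 0.01793j  Y=0.21625 - 0.18784j  product 0.00117 + 0.00579j
  m=-3: Y*=0.10225 - 0.00055j  Y=0.10625 - 0.41787j  product 0.01063 - 0.04279j
  m=-2: Y*=-0.15969 - 0.27431j  Y=-0.08551 - 0.22883j  product -0.04911 + 0.06000j
  m=-1: Y*=-0.27296 + 0.47475j  Y=0.18652 + 0.12942j  product -0.11235 + 0.05322j
  m=+0: Y*=0.22867 + 0.00000j  Y=0.31328 + 0.00000j  product 0.07164 + 0.00000j
  m=+1: Y*=0.27296 + 0.47475j  Y=-0.18652 + 0.12942j  product -0.11235 - 0.05322j
  m=+2: Y*=-0.15969 + 0.27431j  Y=-0.08551 + 0.22883j  product -0.04911 - 0.06000j
  m=+3: Y*=-0.10225 - 0.00055j  Y=-0.10625 - 0.41787j  product 0.01063 + 0.04279j
  m=+4: Y*=-0.01018 - 0.01793j  Y=0.21625 + 0.18784j  product 0.00117 - 0.00579j
  m=+5: Y*=0.00124 - 0.00210j  Y=-0.09658 - 0.01053j  product -0.00014 + 0.00019j
Σ over m = -0.22798 + 0.00000j; ×(4π/11) → -0.26044 + 0.00000j. Real part: -0.260439

-0.260439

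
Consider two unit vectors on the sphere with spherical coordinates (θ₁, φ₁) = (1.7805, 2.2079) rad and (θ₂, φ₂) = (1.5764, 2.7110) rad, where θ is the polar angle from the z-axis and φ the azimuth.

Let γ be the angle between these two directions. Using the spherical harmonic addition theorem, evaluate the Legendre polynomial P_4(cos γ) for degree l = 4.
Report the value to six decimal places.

-0.014397

Addition theorem: P_4(cos γ) = (4π/9) Σ_m Y*_{lm}(Ω₁) Y_{lm}(Ω₂), m = −4…4:
  [-4]  conj(Y_{4,-4})(Ω₁) = (-0.335821, 0.226400) ; Y_{4,-4}(Ω₂) = (-0.066816, 0.437431) ; Δ = (-0.076596, -0.162026)
  [-3]  conj(Y_{4,-3})(Ω₁) = (-0.229810, -0.081425) ; Y_{4,-3}(Ω₂) = (0.001932, 0.006742) ; Δ = (0.000105, -0.001707)
  [-2]  conj(Y_{4,-2})(Ω₁) = (0.065159, 0.213215) ; Y_{4,-2}(Ω₂) = (-0.217900, -0.253711) ; Δ = (0.039897, -0.062991)
  [-1]  conj(Y_{4,-1})(Ω₁) = (-0.154521, 0.208797) ; Y_{4,-1}(Ω₂) = (-0.007226, -0.003319) ; Δ = (0.001810, -0.000996)
  [+0]  conj(Y_{4,0})(Ω₁) = (0.186784, -0.000000) ; Y_{4,0}(Ω₂) = (0.317257, 0.000000) ; Δ = (0.059258, 0.000000)
  [+1]  conj(Y_{4,1})(Ω₁) = (0.154521, 0.208797) ; Y_{4,1}(Ω₂) = (0.007226, -0.003319) ; Δ = (0.001810, 0.000996)
  [+2]  conj(Y_{4,2})(Ω₁) = (0.065159, -0.213215) ; Y_{4,2}(Ω₂) = (-0.217900, 0.253711) ; Δ = (0.039897, 0.062991)
  [+3]  conj(Y_{4,3})(Ω₁) = (0.229810, -0.081425) ; Y_{4,3}(Ω₂) = (-0.001932, 0.006742) ; Δ = (0.000105, 0.001707)
  [+4]  conj(Y_{4,4})(Ω₁) = (-0.335821, -0.226400) ; Y_{4,4}(Ω₂) = (-0.066816, -0.437431) ; Δ = (-0.076596, 0.162026)
Total Σ_m = (-0.010311, 0.000000). Multiply by 1.396263: (-0.014397, 0.000000). P_4(cos γ) = -0.014397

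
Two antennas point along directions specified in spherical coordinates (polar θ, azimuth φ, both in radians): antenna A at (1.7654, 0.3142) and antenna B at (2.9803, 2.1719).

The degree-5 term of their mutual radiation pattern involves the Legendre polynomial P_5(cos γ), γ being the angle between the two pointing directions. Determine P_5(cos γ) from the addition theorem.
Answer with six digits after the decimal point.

0.247414

Term-by-term m-sum for l=5 (normalisation 4π/11 = 1.142397):
  m=-5: Y*=(-0.000086, 0.421951)  Y=(-0.000007, 0.000049)  product (-0.000021, -0.000003)
  m=-4: Y*=(-0.081229, -0.250135)  Y=(0.000713, 0.000648)  product (0.000104, -0.000231)
  m=-3: Y*=(-0.127388, -0.175380)  Y=(0.010831, -0.002565)  product (-0.001829, -0.001573)
  m=-2: Y*=(0.226579, 0.164648)  Y=(0.029885, -0.077375)  product (0.019511, -0.012611)
  m=-1: Y*=(0.151171, 0.049125)  Y=(-0.212115, -0.309315)  product (-0.016870, -0.057180)
  m=+0: Y*=(-0.282027, -0.000000)  Y=(-0.761581, 0.000000)  product (0.214786, 0.000000)
  m=+1: Y*=(-0.151171, 0.049125)  Y=(0.212115, -0.309315)  product (-0.016870, 0.057180)
  m=+2: Y*=(0.226579, -0.164648)  Y=(0.029885, 0.077375)  product (0.019511, 0.012611)
  m=+3: Y*=(0.127388, -0.175380)  Y=(-0.010831, -0.002565)  product (-0.001829, 0.001573)
  m=+4: Y*=(-0.081229, 0.250135)  Y=(0.000713, -0.000648)  product (0.000104, 0.000231)
  m=+5: Y*=(0.000086, 0.421951)  Y=(0.000007, 0.000049)  product (-0.000021, 0.000003)
Σ over m = (0.216575, -0.000000); ×(4π/11) → (0.247414, -0.000000). Real part: 0.247414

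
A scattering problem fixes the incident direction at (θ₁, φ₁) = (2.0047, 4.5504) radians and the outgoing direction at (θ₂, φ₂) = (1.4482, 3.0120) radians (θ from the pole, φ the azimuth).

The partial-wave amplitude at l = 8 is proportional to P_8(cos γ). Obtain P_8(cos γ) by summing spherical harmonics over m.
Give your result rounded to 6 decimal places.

Expand P_8 via completeness: Σ_{m} conj(Y_{8,m}) at Ω₁ times Y_{8,m} at Ω₂ —
  [-8]  conj(Y_{8,-8})(Ω₁) = 0.06426 - 0.22787j ; Y_{8,-8}(Ω₂) = 0.24702 + 0.41771j ; Δ = 0.11106 - 0.02944j
  [-7]  conj(Y_{8,-7})(Ω₁) = -0.39759 - 0.18566j ; Y_{8,-7}(Ω₂) = -0.14733 - 0.18841j ; Δ = 0.02360 + 0.10226j
  [-6]  conj(Y_{8,-6})(Ω₁) = -0.19549 + 0.28645j ; Y_{8,-6}(Ω₂) = -0.19888 - 0.19578j ; Δ = 0.09496 - 0.01869j
  [-5]  conj(Y_{8,-5})(Ω₁) = -0.05310 - 0.05055j ; Y_{8,-5}(Ω₂) = 0.21193 + 0.16043j ; Δ = -0.00314 - 0.01923j
  [-4]  conj(Y_{8,-4})(Ω₁) = -0.28606 + 0.21655j ; Y_{8,-4}(Ω₂) = 0.17841 + 0.10176j ; Δ = -0.07307 + 0.00952j
  [-3]  conj(Y_{8,-3})(Ω₁) = 0.04831 + 0.09147j ; Y_{8,-3}(Ω₂) = -0.25317 - 0.10371j ; Δ = -0.00275 - 0.02817j
  [-2]  conj(Y_{8,-2})(Ω₁) = -0.29073 + 0.09763j ; Y_{8,-2}(Ω₂) = -0.16523 - 0.04381j ; Δ = 0.05231 - 0.00339j
  [-1]  conj(Y_{8,-1})(Ω₁) = 0.02716 + 0.16618j ; Y_{8,-1}(Ω₂) = 0.27342 + 0.03563j ; Δ = 0.00150 + 0.04640j
  [+0]  conj(Y_{8,0})(Ω₁) = -0.28401 + 0.00000j ; Y_{8,0}(Ω₂) = 0.16054 + 0.00000j ; Δ = -0.04559 + 0.00000j
  [+1]  conj(Y_{8,1})(Ω₁) = -0.02716 + 0.16618j ; Y_{8,1}(Ω₂) = -0.27342 + 0.03563j ; Δ = 0.00150 - 0.04640j
  [+2]  conj(Y_{8,2})(Ω₁) = -0.29073 - 0.09763j ; Y_{8,2}(Ω₂) = -0.16523 + 0.04381j ; Δ = 0.05231 + 0.00339j
  [+3]  conj(Y_{8,3})(Ω₁) = -0.04831 + 0.09147j ; Y_{8,3}(Ω₂) = 0.25317 - 0.10371j ; Δ = -0.00275 + 0.02817j
  [+4]  conj(Y_{8,4})(Ω₁) = -0.28606 - 0.21655j ; Y_{8,4}(Ω₂) = 0.17841 - 0.10176j ; Δ = -0.07307 - 0.00952j
  [+5]  conj(Y_{8,5})(Ω₁) = 0.05310 - 0.05055j ; Y_{8,5}(Ω₂) = -0.21193 + 0.16043j ; Δ = -0.00314 + 0.01923j
  [+6]  conj(Y_{8,6})(Ω₁) = -0.19549 - 0.28645j ; Y_{8,6}(Ω₂) = -0.19888 + 0.19578j ; Δ = 0.09496 + 0.01869j
  [+7]  conj(Y_{8,7})(Ω₁) = 0.39759 - 0.18566j ; Y_{8,7}(Ω₂) = 0.14733 - 0.18841j ; Δ = 0.02360 - 0.10226j
  [+8]  conj(Y_{8,8})(Ω₁) = 0.06426 + 0.22787j ; Y_{8,8}(Ω₂) = 0.24702 - 0.41771j ; Δ = 0.11106 + 0.02944j
Accumulated sum 0.36334 - 0.00000j; after 4π/(2l+1) scaling, 0.26858 - 0.00000j ⇒ P_8 = 0.268580

0.268580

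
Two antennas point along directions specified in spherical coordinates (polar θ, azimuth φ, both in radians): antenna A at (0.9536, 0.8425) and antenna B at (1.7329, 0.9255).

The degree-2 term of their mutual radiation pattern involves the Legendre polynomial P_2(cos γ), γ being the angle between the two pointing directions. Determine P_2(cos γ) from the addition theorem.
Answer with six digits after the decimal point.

0.253245

Term-by-term m-sum for l=2 (normalisation 4π/5 = 2.513274):
  [-2]  conj(Y_{2,-2})(Ω₁) = -0.02927 + 0.25522j ; Y_{2,-2}(Ω₂) = -0.10404 - 0.36154j ; Δ = 0.09532 - 0.01597j
  [-1]  conj(Y_{2,-1})(Ω₁) = 0.24269 + 0.27212j ; Y_{2,-1}(Ω₂) = -0.07401 + 0.09831j ; Δ = -0.04471 + 0.00372j
  [+0]  conj(Y_{2,0})(Ω₁) = 0.00153 + 0.00000j ; Y_{2,0}(Ω₂) = -0.29075 + 0.00000j ; Δ = -0.00045 + 0.00000j
  [+1]  conj(Y_{2,1})(Ω₁) = -0.24269 + 0.27212j ; Y_{2,1}(Ω₂) = 0.07401 + 0.09831j ; Δ = -0.04471 - 0.00372j
  [+2]  conj(Y_{2,2})(Ω₁) = -0.02927 - 0.25522j ; Y_{2,2}(Ω₂) = -0.10404 + 0.36154j ; Δ = 0.09532 + 0.01597j
Accumulated sum 0.10076 + 0.00000j; after 4π/(2l+1) scaling, 0.25325 + 0.00000j ⇒ P_2 = 0.253245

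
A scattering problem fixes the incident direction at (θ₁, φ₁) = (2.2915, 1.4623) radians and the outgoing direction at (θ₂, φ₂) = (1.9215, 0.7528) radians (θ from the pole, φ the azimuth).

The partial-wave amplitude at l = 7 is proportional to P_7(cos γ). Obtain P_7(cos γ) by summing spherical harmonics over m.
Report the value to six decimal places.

-0.083963

Term-by-term m-sum for l=7 (normalisation 4π/15 = 0.837758):
  term(m=-7) = (0.005474, -0.021076)   from Y*(Ω₁)=(-0.046537, -0.049014), Y(Ω₂)=(0.170372, 0.273438)
  term(m=-6) = (-0.043080, -0.087968)   from Y*(Ω₁)=(0.176691, -0.134594), Y(Ω₂)=(0.085704, -0.432580)
  term(m=-5) = (-0.053898, -0.023164)   from Y*(Ω₁)=(0.211421, 0.350727), Y(Ω₂)=(-0.116389, 0.083515)
  term(m=-4) = (0.112653, -0.035292)   from Y*(Ω₁)=(-0.372644, 0.172703), Y(Ω₂)=(-0.284986, -0.037372)
  term(m=-3) = (0.008771, -0.014062)   from Y*(Ω₁)=(-0.020671, -0.061248), Y(Ω₂)=(0.162727, 0.198129)
  term(m=-2) = (-0.009688, -0.063329)   from Y*(Ω₁)=(-0.329207, 0.072578), Y(Ω₂)=(-0.012381, 0.189639)
  term(m=-1) = (-0.048223, -0.041408)   from Y*(Ω₁)=(-0.024188, -0.222060), Y(Ω₂)=(0.207661, -0.194545)
  term(m=+0) = (-0.044241, -0.000000)   from Y*(Ω₁)=(-0.278603, -0.000000), Y(Ω₂)=(0.158797, 0.000000)
  term(m=+1) = (-0.048223, 0.041408)   from Y*(Ω₁)=(0.024188, -0.222060), Y(Ω₂)=(-0.207661, -0.194545)
  term(m=+2) = (-0.009688, 0.063329)   from Y*(Ω₁)=(-0.329207, -0.072578), Y(Ω₂)=(-0.012381, -0.189639)
  term(m=+3) = (0.008771, 0.014062)   from Y*(Ω₁)=(0.020671, -0.061248), Y(Ω₂)=(-0.162727, 0.198129)
  term(m=+4) = (0.112653, 0.035292)   from Y*(Ω₁)=(-0.372644, -0.172703), Y(Ω₂)=(-0.284986, 0.037372)
  term(m=+5) = (-0.053898, 0.023164)   from Y*(Ω₁)=(-0.211421, 0.350727), Y(Ω₂)=(0.116389, 0.083515)
  term(m=+6) = (-0.043080, 0.087968)   from Y*(Ω₁)=(0.176691, 0.134594), Y(Ω₂)=(0.085704, 0.432580)
  term(m=+7) = (0.005474, 0.021076)   from Y*(Ω₁)=(0.046537, -0.049014), Y(Ω₂)=(-0.170372, 0.273438)
Accumulated sum (-0.100223, -0.000000); after 4π/(2l+1) scaling, (-0.083963, -0.000000) ⇒ P_7 = -0.083963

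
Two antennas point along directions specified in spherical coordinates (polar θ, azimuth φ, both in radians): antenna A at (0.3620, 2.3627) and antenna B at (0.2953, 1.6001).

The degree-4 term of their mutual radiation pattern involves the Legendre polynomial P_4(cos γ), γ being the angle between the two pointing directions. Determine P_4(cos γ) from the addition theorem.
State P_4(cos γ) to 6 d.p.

0.713110

Expand P_4 via completeness: Σ_{m} conj(Y_{4,m}) at Ω₁ times Y_{4,m} at Ω₂ —
  m=-4: -0.006959-0.000181i × +0.003153-0.000371i = -0.000022+0.000002i  (running Σ = -0.000022+0.000002i)
  m=-3: +0.036039+0.037474i × +0.002592+0.029403i = -0.001008+0.001157i  (running Σ = -0.001030+0.001159i)
  m=-2: +0.002796-0.214881i × -0.152937+0.008974i = +0.001501+0.032888i  (running Σ = +0.000470+0.034047i)
  m=-1: -0.348143+0.343642i × -0.013149-0.448599i = +0.158735+0.151658i  (running Σ = +0.159206+0.185705i)
  m=0: +0.373824-0.000000i × +0.514457+0.000000i = +0.192316+0.000000i  (running Σ = +0.351522+0.185705i)
  m=1: +0.348143+0.343642i × +0.013149-0.448599i = +0.158735-0.151658i  (running Σ = +0.510257+0.034047i)
  m=2: +0.002796+0.214881i × -0.152937-0.008974i = +0.001501-0.032888i  (running Σ = +0.511758+0.001159i)
  m=3: -0.036039+0.037474i × -0.002592+0.029403i = -0.001008-0.001157i  (running Σ = +0.510749+0.000002i)
  m=4: -0.006959+0.000181i × +0.003153+0.000371i = -0.000022-0.000002i  (running Σ = +0.510727+0.000000i)
Accumulated sum +0.510727+0.000000i; after 4π/(2l+1) scaling, +0.713110+0.000000i ⇒ P_4 = 0.713110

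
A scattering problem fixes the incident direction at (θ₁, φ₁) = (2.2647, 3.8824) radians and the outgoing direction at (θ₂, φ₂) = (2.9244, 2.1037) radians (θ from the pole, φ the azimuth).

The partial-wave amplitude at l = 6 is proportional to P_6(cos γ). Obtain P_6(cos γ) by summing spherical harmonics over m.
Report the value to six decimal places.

0.194556

Addition theorem: P_6(cos γ) = (4π/13) Σ_m Y*_{lm}(Ω₁) Y_{lm}(Ω₂), m = −6…6:
  term(m=-6) = -0.000002-0.000005i   from Y*(Ω₁)=-0.026361-0.096165i, Y(Ω₂)=+0.000048-0.000003i
  term(m=-5) = -0.000188+0.000111i   from Y*(Ω₁)=-0.243092-0.153235i, Y(Ω₂)=+0.000349-0.000675i
  term(m=-4) = +0.002144+0.002352i   from Y*(Ω₁)=-0.429115+0.077361i, Y(Ω₂)=-0.003883-0.006182i
  term(m=-3) = +0.007900-0.010979i   from Y*(Ω₁)=-0.172085+0.225604i, Y(Ω₂)=-0.047650+0.001330i
  term(m=-2) = +0.031023+0.013698i   from Y*(Ω₁)=-0.014427-0.161346i, Y(Ω₂)=-0.101282+0.183217i
  term(m=-1) = +0.040584-0.192386i   from Y*(Ω₁)=-0.261531-0.239188i, Y(Ω₂)=+0.281846+0.477847i
  term(m=+0) = +0.038347+0.000000i   from Y*(Ω₁)=+0.067095-0.000000i, Y(Ω₂)=+0.571536+0.000000i
  term(m=+1) = +0.040584+0.192386i   from Y*(Ω₁)=+0.261531-0.239188i, Y(Ω₂)=-0.281846+0.477847i
  term(m=+2) = +0.031023-0.013698i   from Y*(Ω₁)=-0.014427+0.161346i, Y(Ω₂)=-0.101282-0.183217i
  term(m=+3) = +0.007900+0.010979i   from Y*(Ω₁)=+0.172085+0.225604i, Y(Ω₂)=+0.047650+0.001330i
  term(m=+4) = +0.002144-0.002352i   from Y*(Ω₁)=-0.429115-0.077361i, Y(Ω₂)=-0.003883+0.006182i
  term(m=+5) = -0.000188-0.000111i   from Y*(Ω₁)=+0.243092-0.153235i, Y(Ω₂)=-0.000349-0.000675i
  term(m=+6) = -0.000002+0.000005i   from Y*(Ω₁)=-0.026361+0.096165i, Y(Ω₂)=+0.000048+0.000003i
Accumulated sum +0.201269-0.000000i; after 4π/(2l+1) scaling, +0.194556-0.000000i ⇒ P_6 = 0.194556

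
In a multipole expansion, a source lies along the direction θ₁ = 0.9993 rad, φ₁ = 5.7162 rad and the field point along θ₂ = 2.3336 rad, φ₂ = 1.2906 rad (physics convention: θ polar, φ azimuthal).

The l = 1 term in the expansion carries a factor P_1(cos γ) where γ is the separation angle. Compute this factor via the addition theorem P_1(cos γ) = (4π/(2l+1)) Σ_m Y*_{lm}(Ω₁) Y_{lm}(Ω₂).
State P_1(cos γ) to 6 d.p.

Expand P_1 via completeness: Σ_{m} conj(Y_{1,m}) at Ω₁ times Y_{1,m} at Ω₂ —
  [-1]  conj(Y_{1,-1})(Ω₁) = +0.245122-0.156075i ; Y_{1,-1}(Ω₂) = +0.069069-0.240018i ; Δ = -0.020530-0.069614i
  [+0]  conj(Y_{1,0})(Ω₁) = +0.264281-0.000000i ; Y_{1,0}(Ω₂) = -0.337600+0.000000i ; Δ = -0.089221+0.000000i
  [+1]  conj(Y_{1,1})(Ω₁) = -0.245122-0.156075i ; Y_{1,1}(Ω₂) = -0.069069-0.240018i ; Δ = -0.020530+0.069614i
Accumulated sum -0.130282+0.000000i; after 4π/(2l+1) scaling, -0.545724+0.000000i ⇒ P_1 = -0.545724

-0.545724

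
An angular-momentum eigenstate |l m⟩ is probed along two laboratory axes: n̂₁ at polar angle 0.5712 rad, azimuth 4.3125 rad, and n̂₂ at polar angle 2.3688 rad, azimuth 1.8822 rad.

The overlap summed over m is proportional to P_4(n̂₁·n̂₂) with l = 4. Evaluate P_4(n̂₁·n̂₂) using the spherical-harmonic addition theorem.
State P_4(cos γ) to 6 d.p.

0.139608

Expand P_4 via completeness: Σ_{m} conj(Y_{4,m}) at Ω₁ times Y_{4,m} at Ω₂ —
  term(m=-4) = -0.00380 - 0.00116j   from Y*(Ω₁)=-0.00109 - 0.03779j, Y(Ω₂)=0.03359 - 0.09962j
  term(m=-3) = -0.02708 - 0.04291j   from Y*(Ω₁)=0.15507 + 0.06035j, Y(Ω₂)=-0.24521 - 0.18127j
  term(m=-2) = 0.02409 - 0.16136j   from Y*(Ω₁)=-0.26942 + 0.27728j, Y(Ω₂)=-0.34277 + 0.24616j
  term(m=-1) = 0.04430 - 0.03818j   from Y*(Ω₁)=-0.16368 - 0.38726j, Y(Ω₂)=0.04262 + 0.13241j
  term(m=+0) = 0.02497 + 0.00000j   from Y*(Ω₁)=-0.07421 + 0.00000j, Y(Ω₂)=-0.33655 + 0.00000j
  term(m=+1) = 0.04430 + 0.03818j   from Y*(Ω₁)=0.16368 - 0.38726j, Y(Ω₂)=-0.04262 + 0.13241j
  term(m=+2) = 0.02409 + 0.16136j   from Y*(Ω₁)=-0.26942 - 0.27728j, Y(Ω₂)=-0.34277 - 0.24616j
  term(m=+3) = -0.02708 + 0.04291j   from Y*(Ω₁)=-0.15507 + 0.06035j, Y(Ω₂)=0.24521 - 0.18127j
  term(m=+4) = -0.00380 + 0.00116j   from Y*(Ω₁)=-0.00109 + 0.03779j, Y(Ω₂)=0.03359 + 0.09962j
Total Σ_m = 0.09999 - 0.00000j. Multiply by 1.396263: 0.13961 - 0.00000j. P_4(cos γ) = 0.139608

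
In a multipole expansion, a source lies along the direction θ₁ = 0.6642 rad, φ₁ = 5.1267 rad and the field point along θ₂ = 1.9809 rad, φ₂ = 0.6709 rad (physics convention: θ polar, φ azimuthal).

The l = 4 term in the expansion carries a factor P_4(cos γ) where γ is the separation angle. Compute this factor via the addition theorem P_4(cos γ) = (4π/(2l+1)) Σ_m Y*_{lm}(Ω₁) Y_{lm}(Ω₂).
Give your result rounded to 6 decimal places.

-0.218077

Expand P_4 via completeness: Σ_{m} conj(Y_{4,m}) at Ω₁ times Y_{4,m} at Ω₂ —
  [-4]  conj(Y_{4,-4})(Ω₁) = -0.00552 + 0.06366j ; Y_{4,-4}(Ω₂) = -0.28076 - 0.13840j ; Δ = 0.01036 - 0.01711j
  [-3]  conj(Y_{4,-3})(Ω₁) = -0.21856 + 0.07434j ; Y_{4,-3}(Ω₂) = 0.16461 + 0.34794j ; Δ = -0.06184 - 0.06381j
  [-2]  conj(Y_{4,-2})(Ω₁) = -0.28697 - 0.31291j ; Y_{4,-2}(Ω₂) = 0.00720 - 0.03090j ; Δ = -0.01173 + 0.00661j
  [-1]  conj(Y_{4,-1})(Ω₁) = 0.12388 - 0.28169j ; Y_{4,-1}(Ω₂) = 0.25570 - 0.20296j ; Δ = -0.02549 - 0.09717j
  [+0]  conj(Y_{4,0})(Ω₁) = -0.22699 + 0.00000j ; Y_{4,0}(Ω₂) = -0.09357 + 0.00000j ; Δ = 0.02124 + 0.00000j
  [+1]  conj(Y_{4,1})(Ω₁) = -0.12388 - 0.28169j ; Y_{4,1}(Ω₂) = -0.25570 - 0.20296j ; Δ = -0.02549 + 0.09717j
  [+2]  conj(Y_{4,2})(Ω₁) = -0.28697 + 0.31291j ; Y_{4,2}(Ω₂) = 0.00720 + 0.03090j ; Δ = -0.01173 - 0.00661j
  [+3]  conj(Y_{4,3})(Ω₁) = 0.21856 + 0.07434j ; Y_{4,3}(Ω₂) = -0.16461 + 0.34794j ; Δ = -0.06184 + 0.06381j
  [+4]  conj(Y_{4,4})(Ω₁) = -0.00552 - 0.06366j ; Y_{4,4}(Ω₂) = -0.28076 + 0.13840j ; Δ = 0.01036 + 0.01711j
Accumulated sum -0.15619 - 0.00000j; after 4π/(2l+1) scaling, -0.21808 - 0.00000j ⇒ P_4 = -0.218077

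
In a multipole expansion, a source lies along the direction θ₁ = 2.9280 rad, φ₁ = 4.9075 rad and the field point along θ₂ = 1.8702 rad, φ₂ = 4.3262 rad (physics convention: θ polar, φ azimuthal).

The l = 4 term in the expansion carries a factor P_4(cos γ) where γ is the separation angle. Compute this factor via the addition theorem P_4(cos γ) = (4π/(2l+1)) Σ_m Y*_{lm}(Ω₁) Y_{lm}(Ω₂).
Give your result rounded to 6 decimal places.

-0.218273

Summing Y*_{l m}(θ₁,φ₁)·Y_{l m}(θ₂,φ₂) over m ∈ [−4, 4]; prefactor 4π/(2·4+1) = 1.396263:
  term(m=-4) = -0.00023 + 0.00024j   from Y*(Ω₁)=0.00063 + 0.00063j, Y(Ω₂)=0.00960 + 0.36876j
  term(m=-3) = -0.00065 + 0.00370j   from Y*(Ω₁)=0.00644 - 0.00971j, Y(Ω₂)=-0.29509 + 0.12904j
  term(m=-2) = -0.00405 - 0.00937j   from Y*(Ω₁)=-0.07903 - 0.03251j, Y(Ω₂)=0.08554 + 0.08334j
  term(m=-1) = -0.09623 - 0.06323j   from Y*(Ω₁)=-0.07003 + 0.35433j, Y(Ω₂)=-0.12008 + 0.29532j
  term(m=+0) = 0.04598 + 0.00000j   from Y*(Ω₁)=0.66363 + 0.00000j, Y(Ω₂)=0.06929 + 0.00000j
  term(m=+1) = -0.09623 + 0.06323j   from Y*(Ω₁)=0.07003 + 0.35433j, Y(Ω₂)=0.12008 + 0.29532j
  term(m=+2) = -0.00405 + 0.00937j   from Y*(Ω₁)=-0.07903 + 0.03251j, Y(Ω₂)=0.08554 - 0.08334j
  term(m=+3) = -0.00065 - 0.00370j   from Y*(Ω₁)=-0.00644 - 0.00971j, Y(Ω₂)=0.29509 + 0.12904j
  term(m=+4) = -0.00023 - 0.00024j   from Y*(Ω₁)=0.00063 - 0.00063j, Y(Ω₂)=0.00960 - 0.36876j
Total Σ_m = -0.15633 + 0.00000j. Multiply by 1.396263: -0.21827 + 0.00000j. P_4(cos γ) = -0.218273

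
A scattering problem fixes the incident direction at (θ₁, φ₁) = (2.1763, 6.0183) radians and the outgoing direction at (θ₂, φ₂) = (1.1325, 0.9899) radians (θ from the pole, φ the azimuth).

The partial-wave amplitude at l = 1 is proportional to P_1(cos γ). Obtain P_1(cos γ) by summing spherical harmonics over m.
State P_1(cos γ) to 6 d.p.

-0.010184

Expand P_1 via completeness: Σ_{m} conj(Y_{1,m}) at Ω₁ times Y_{1,m} at Ω₂ —
  m=-1: Y*=+0.274163-0.074369i  Y=+0.171676-0.261522i  product +0.027618-0.084467i
  m=+0: Y*=-0.278101-0.000000i  Y=+0.207362+0.000000i  product -0.057667-0.000000i
  m=+1: Y*=-0.274163-0.074369i  Y=-0.171676-0.261522i  product +0.027618+0.084467i
Total Σ_m = -0.002431+0.000000i. Multiply by 4.188790: -0.010184+0.000000i. P_1(cos γ) = -0.010184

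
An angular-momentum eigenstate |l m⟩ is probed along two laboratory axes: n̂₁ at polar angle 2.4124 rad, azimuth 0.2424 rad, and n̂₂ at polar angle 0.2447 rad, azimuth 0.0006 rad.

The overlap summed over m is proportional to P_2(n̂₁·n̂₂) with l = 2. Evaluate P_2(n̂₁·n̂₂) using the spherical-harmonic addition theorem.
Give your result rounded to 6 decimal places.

Expand P_2 via completeness: Σ_{m} conj(Y_{2,m}) at Ω₁ times Y_{2,m} at Ω₂ —
  [-2]  conj(Y_{2,-2})(Ω₁) = 0.15171 + 0.07991j ; Y_{2,-2}(Ω₂) = 0.02267 - 0.00003j ; Δ = 0.00344 + 0.00181j
  [-1]  conj(Y_{2,-1})(Ω₁) = -0.37261 - 0.09213j ; Y_{2,-1}(Ω₂) = 0.18159 - 0.00011j ; Δ = -0.06767 - 0.01669j
  [+0]  conj(Y_{2,0})(Ω₁) = 0.21076 + 0.00000j ; Y_{2,0}(Ω₂) = 0.57525 + 0.00000j ; Δ = 0.12124 + 0.00000j
  [+1]  conj(Y_{2,1})(Ω₁) = 0.37261 - 0.09213j ; Y_{2,1}(Ω₂) = -0.18159 - 0.00011j ; Δ = -0.06767 + 0.01669j
  [+2]  conj(Y_{2,2})(Ω₁) = 0.15171 - 0.07991j ; Y_{2,2}(Ω₂) = 0.02267 + 0.00003j ; Δ = 0.00344 - 0.00181j
Accumulated sum -0.00722 + 0.00000j; after 4π/(2l+1) scaling, -0.01814 + 0.00000j ⇒ P_2 = -0.018141

-0.018141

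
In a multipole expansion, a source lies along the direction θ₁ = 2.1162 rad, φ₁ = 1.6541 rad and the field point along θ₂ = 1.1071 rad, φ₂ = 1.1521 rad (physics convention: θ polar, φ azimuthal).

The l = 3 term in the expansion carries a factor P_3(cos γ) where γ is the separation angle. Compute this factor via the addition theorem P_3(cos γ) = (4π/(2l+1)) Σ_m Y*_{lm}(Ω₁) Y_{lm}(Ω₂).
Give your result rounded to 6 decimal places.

-0.446948

Addition theorem: P_3(cos γ) = (4π/7) Σ_m Y*_{lm}(Ω₁) Y_{lm}(Ω₂), m = −3…3:
  m=-3: 0.06448 - 0.25260j × -0.28386 + 0.09240j = 0.00504 + 0.07766j  (running Σ = 0.00504 + 0.07766j)
  m=-2: 0.38213 + 0.06426j × -0.24477 - 0.27164j = -0.07608 - 0.11953j  (running Σ = -0.07104 - 0.04187j)
  m=-1: -0.00794 + 0.09515j × 0.00002 - 0.00005j = 0.00000 + 0.00000j  (running Σ = -0.07103 - 0.04187j)
  m=0: 0.32028 + 0.00000j × -0.33378 + 0.00000j = -0.10690 + 0.00000j  (running Σ = -0.17794 - 0.04187j)
  m=1: 0.00794 + 0.09515j × -0.00002 - 0.00005j = 0.00000 - 0.00000j  (running Σ = -0.17793 - 0.04187j)
  m=2: 0.38213 - 0.06426j × -0.24477 + 0.27164j = -0.07608 + 0.11953j  (running Σ = -0.25401 + 0.07766j)
  m=3: -0.06448 - 0.25260j × 0.28386 + 0.09240j = 0.00504 - 0.07766j  (running Σ = -0.24897 + 0.00000j)
Total Σ_m = -0.24897 + 0.00000j. Multiply by 1.795196: -0.44695 + 0.00000j. P_3(cos γ) = -0.446948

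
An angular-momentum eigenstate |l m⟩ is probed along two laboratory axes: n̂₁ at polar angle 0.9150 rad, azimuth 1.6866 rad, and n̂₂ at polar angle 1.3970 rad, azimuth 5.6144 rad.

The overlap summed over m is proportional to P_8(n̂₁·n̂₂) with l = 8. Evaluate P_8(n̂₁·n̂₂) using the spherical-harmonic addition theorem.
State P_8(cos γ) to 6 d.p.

Expand P_8 via completeness: Σ_{m} conj(Y_{8,m}) at Ω₁ times Y_{8,m} at Ω₂ —
  [-8]  conj(Y_{8,-8})(Ω₁) = 0.04820 + 0.06416j ; Y_{8,-8}(Ω₂) = 0.27184 - 0.36672j ; Δ = 0.03663 - 0.00024j
  [-7]  conj(Y_{8,-7})(Ω₁) = 0.17898 - 0.17017j ; Y_{8,-7}(Ω₂) = -0.00990 - 0.32043j ; Δ = -0.05630 - 0.05567j
  [-6]  conj(Y_{8,-6})(Ω₁) = -0.32807 - 0.27344j ; Y_{8,-6}(Ω₂) = 0.12204 + 0.14499j ; Δ = -0.00039 - 0.08094j
  [-5]  conj(Y_{8,-5})(Ω₁) = -0.21872 + 0.33456j ; Y_{8,-5}(Ω₂) = 0.32576 + 0.06683j ; Δ = -0.09361 + 0.09437j
  [-4]  conj(Y_{8,-4})(Ω₁) = 0.03815 + 0.01906j ; Y_{8,-4}(Ω₂) = -0.07981 + 0.04018j ; Δ = -0.00381 + 0.00001j
  [-3]  conj(Y_{8,-3})(Ω₁) = -0.11515 + 0.31802j ; Y_{8,-3}(Ω₂) = -0.13745 + 0.29537j ; Δ = -0.07810 - 0.07773j
  [-2]  conj(Y_{8,-2})(Ω₁) = 0.22663 + 0.05345j ; Y_{8,-2}(Ω₂) = -0.00993 - 0.04179j ; Δ = -0.00002 - 0.01000j
  [-1]  conj(Y_{8,-1})(Ω₁) = -0.02805 + 0.24114j ; Y_{8,-1}(Ω₂) = -0.25102 - 0.19838j ; Δ = 0.05488 - 0.05497j
  [+0]  conj(Y_{8,0})(Ω₁) = 0.27362 + 0.00000j ; Y_{8,0}(Ω₂) = 0.02911 + 0.00000j ; Δ = 0.00797 + 0.00000j
  [+1]  conj(Y_{8,1})(Ω₁) = 0.02805 + 0.24114j ; Y_{8,1}(Ω₂) = 0.25102 - 0.19838j ; Δ = 0.05488 + 0.05497j
  [+2]  conj(Y_{8,2})(Ω₁) = 0.22663 - 0.05345j ; Y_{8,2}(Ω₂) = -0.00993 + 0.04179j ; Δ = -0.00002 + 0.01000j
  [+3]  conj(Y_{8,3})(Ω₁) = 0.11515 + 0.31802j ; Y_{8,3}(Ω₂) = 0.13745 + 0.29537j ; Δ = -0.07810 + 0.07773j
  [+4]  conj(Y_{8,4})(Ω₁) = 0.03815 - 0.01906j ; Y_{8,4}(Ω₂) = -0.07981 - 0.04018j ; Δ = -0.00381 - 0.00001j
  [+5]  conj(Y_{8,5})(Ω₁) = 0.21872 + 0.33456j ; Y_{8,5}(Ω₂) = -0.32576 + 0.06683j ; Δ = -0.09361 - 0.09437j
  [+6]  conj(Y_{8,6})(Ω₁) = -0.32807 + 0.27344j ; Y_{8,6}(Ω₂) = 0.12204 - 0.14499j ; Δ = -0.00039 + 0.08094j
  [+7]  conj(Y_{8,7})(Ω₁) = -0.17898 - 0.17017j ; Y_{8,7}(Ω₂) = 0.00990 - 0.32043j ; Δ = -0.05630 + 0.05567j
  [+8]  conj(Y_{8,8})(Ω₁) = 0.04820 - 0.06416j ; Y_{8,8}(Ω₂) = 0.27184 + 0.36672j ; Δ = 0.03663 + 0.00024j
Total Σ_m = -0.27348 - 0.00000j. Multiply by 0.739198: -0.20216 - 0.00000j. P_8(cos γ) = -0.202157

-0.202157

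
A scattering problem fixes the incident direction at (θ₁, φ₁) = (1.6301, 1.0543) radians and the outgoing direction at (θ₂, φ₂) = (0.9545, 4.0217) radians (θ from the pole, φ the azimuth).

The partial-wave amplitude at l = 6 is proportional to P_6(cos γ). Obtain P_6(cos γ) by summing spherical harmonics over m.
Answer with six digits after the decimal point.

-0.413614

Term-by-term m-sum for l=6 (normalisation 4π/13 = 0.966644):
  term(m=-6) = +0.034212+0.058979i   from Y*(Ω₁)=+0.477577+0.020364i, Y(Ω₂)=+0.076764+0.120223i
  term(m=-5) = +0.022163+0.026322i   from Y*(Ω₁)=-0.052149+0.083344i, Y(Ω₂)=+0.107388-0.333120i
  term(m=-4) = -0.110546-0.092503i   from Y*(Ω₁)=+0.161847+0.299677i, Y(Ω₂)=-0.393208+0.156522i
  term(m=-3) = -0.013613-0.007841i   from Y*(Ω₁)=-0.113702-0.002423i, Y(Ω₂)=+0.121135+0.066377i
  term(m=-2) = -0.082479-0.029956i   from Y*(Ω₁)=-0.155807+0.261225i, Y(Ω₂)=+0.054321+0.283340i
  term(m=-1) = -0.030586-0.005382i   from Y*(Ω₁)=-0.058921-0.103749i, Y(Ω₂)=+0.165820-0.200630i
  term(m=+0) = -0.066192-0.000000i   from Y*(Ω₁)=-0.294645-0.000000i, Y(Ω₂)=+0.224650+0.000000i
  term(m=+1) = -0.030586+0.005382i   from Y*(Ω₁)=+0.058921-0.103749i, Y(Ω₂)=-0.165820-0.200630i
  term(m=+2) = -0.082479+0.029956i   from Y*(Ω₁)=-0.155807-0.261225i, Y(Ω₂)=+0.054321-0.283340i
  term(m=+3) = -0.013613+0.007841i   from Y*(Ω₁)=+0.113702-0.002423i, Y(Ω₂)=-0.121135+0.066377i
  term(m=+4) = -0.110546+0.092503i   from Y*(Ω₁)=+0.161847-0.299677i, Y(Ω₂)=-0.393208-0.156522i
  term(m=+5) = +0.022163-0.026322i   from Y*(Ω₁)=+0.052149+0.083344i, Y(Ω₂)=-0.107388-0.333120i
  term(m=+6) = +0.034212-0.058979i   from Y*(Ω₁)=+0.477577-0.020364i, Y(Ω₂)=+0.076764-0.120223i
Total Σ_m = -0.427886+0.000000i. Multiply by 0.966644: -0.413614+0.000000i. P_6(cos γ) = -0.413614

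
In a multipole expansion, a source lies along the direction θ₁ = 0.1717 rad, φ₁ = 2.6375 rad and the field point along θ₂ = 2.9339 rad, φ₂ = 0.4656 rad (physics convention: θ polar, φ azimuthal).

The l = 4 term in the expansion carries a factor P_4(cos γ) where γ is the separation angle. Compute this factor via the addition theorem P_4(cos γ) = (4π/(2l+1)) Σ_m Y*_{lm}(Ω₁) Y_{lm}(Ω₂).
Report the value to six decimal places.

0.846118

Addition theorem: P_4(cos γ) = (4π/9) Σ_m Y*_{lm}(Ω₁) Y_{lm}(Ω₂), m = −4…4:
  term(m=-4) = (-0.000000, 0.000000)   from Y*(Ω₁)=(-0.000163, -0.000340), Y(Ω₂)=(-0.000230, -0.000766)
  term(m=-3) = (-0.000064, -0.000015)   from Y*(Ω₁)=(-0.000360, 0.006141), Y(Ω₂)=(-0.001859, 0.010576)
  term(m=-2) = (-0.001654, -0.004282)   from Y*(Ω₁)=(0.030189, -0.047874), Y(Ω₂)=(0.048412, -0.065077)
  term(m=-1) = (0.060420, -0.088107)   from Y*(Ω₁)=(-0.264692, 0.146012), Y(Ω₂)=(-0.315791, 0.158667)
  term(m=+0) = (0.488584, 0.000000)   from Y*(Ω₁)=(0.725915, -0.000000), Y(Ω₂)=(0.673060, 0.000000)
  term(m=+1) = (0.060420, 0.088107)   from Y*(Ω₁)=(0.264692, 0.146012), Y(Ω₂)=(0.315791, 0.158667)
  term(m=+2) = (-0.001654, 0.004282)   from Y*(Ω₁)=(0.030189, 0.047874), Y(Ω₂)=(0.048412, 0.065077)
  term(m=+3) = (-0.000064, 0.000015)   from Y*(Ω₁)=(0.000360, 0.006141), Y(Ω₂)=(0.001859, 0.010576)
  term(m=+4) = (-0.000000, -0.000000)   from Y*(Ω₁)=(-0.000163, 0.000340), Y(Ω₂)=(-0.000230, 0.000766)
Total Σ_m = (0.605987, -0.000000). Multiply by 1.396263: (0.846118, -0.000000). P_4(cos γ) = 0.846118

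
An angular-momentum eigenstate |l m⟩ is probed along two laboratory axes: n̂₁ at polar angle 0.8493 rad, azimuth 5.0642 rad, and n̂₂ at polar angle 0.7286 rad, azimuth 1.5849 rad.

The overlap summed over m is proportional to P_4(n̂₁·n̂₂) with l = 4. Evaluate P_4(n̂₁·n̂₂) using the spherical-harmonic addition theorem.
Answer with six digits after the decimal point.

Addition theorem: P_4(cos γ) = (4π/9) Σ_m Y*_{lm}(Ω₁) Y_{lm}(Ω₂), m = −4…4:
  m=-4: 0.02290 + 0.13876j × 0.08684 - 0.00490j = 0.00267 + 0.01194j  (running Σ = 0.00267 + 0.01194j)
  m=-3: -0.30447 + 0.17246j × 0.01166 + 0.27541j = -0.05105 - 0.08185j  (running Σ = -0.04838 - 0.06991j)
  m=-2: -0.29534 - 0.25059j × -0.42942 + 0.01212j = 0.12986 + 0.10403j  (running Σ = 0.08148 + 0.03412j)
  m=-1: 0.00436 - 0.01187j × -0.00297 - 0.21073j = -0.00251 - 0.00088j  (running Σ = 0.07897 + 0.03324j)
  m=0: -0.36247 + 0.00000j × -0.30193 + 0.00000j = 0.10944 + 0.00000j  (running Σ = 0.18841 + 0.03324j)
  m=1: -0.00436 - 0.01187j × 0.00297 - 0.21073j = -0.00251 + 0.00088j  (running Σ = 0.18589 + 0.03412j)
  m=2: -0.29534 + 0.25059j × -0.42942 - 0.01212j = 0.12986 - 0.10403j  (running Σ = 0.31575 - 0.06991j)
  m=3: 0.30447 + 0.17246j × -0.01166 + 0.27541j = -0.05105 + 0.08185j  (running Σ = 0.26471 + 0.01194j)
  m=4: 0.02290 - 0.13876j × 0.08684 + 0.00490j = 0.00267 - 0.01194j  (running Σ = 0.26738 - 0.00000j)
Accumulated sum 0.26738 - 0.00000j; after 4π/(2l+1) scaling, 0.37333 - 0.00000j ⇒ P_4 = 0.373326

0.373326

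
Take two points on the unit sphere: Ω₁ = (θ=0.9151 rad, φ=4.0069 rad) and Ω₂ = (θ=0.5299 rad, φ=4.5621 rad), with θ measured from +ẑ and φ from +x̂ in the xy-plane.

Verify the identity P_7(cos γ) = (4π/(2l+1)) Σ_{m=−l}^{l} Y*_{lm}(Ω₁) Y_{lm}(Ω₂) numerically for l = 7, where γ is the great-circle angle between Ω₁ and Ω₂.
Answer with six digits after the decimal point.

-0.410440

Summing Y*_{l m}(θ₁,φ₁)·Y_{l m}(θ₂,φ₂) over m ∈ [−7, 7]; prefactor 4π/(2·7+1) = 0.837758:
  term(m=-7) = -0.00030 + 0.00028j   from Y*(Ω₁)=-0.09578 + 0.02203j, Y(Ω₂)=0.00366 - 0.00209j
  term(m=-6) = -0.00748 + 0.00144j   from Y*(Ω₁)=0.13049 - 0.25098j, Y(Ω₂)=-0.01670 - 0.02112j
  term(m=-5) = -0.04317 - 0.01652j   from Y*(Ω₁)=0.16558 + 0.40762j, Y(Ω₂)=-0.07172 + 0.07676j
  term(m=-4) = -0.05407 - 0.07112j   from Y*(Ω₁)=-0.30727 - 0.10170j, Y(Ω₂)=0.22763 + 0.15612j
  term(m=-3) = 0.00438 + 0.04603j   from Y*(Ω₁)=-0.08351 + 0.05070j, Y(Ω₂)=0.20623 - 0.42598j
  term(m=-2) = -0.06964 + 0.14042j   from Y*(Ω₁)=0.05847 - 0.36271j, Y(Ω₂)=-0.40749 - 0.12631j
  term(m=-1) = 0.00300 - 0.00186j   from Y*(Ω₁)=0.03879 + 0.04555j, Y(Ω₂)=0.00883 - 0.05831j
  term(m=+0) = -0.15536 + 0.00000j   from Y*(Ω₁)=0.34847 + 0.00000j, Y(Ω₂)=-0.44584 + 0.00000j
  term(m=+1) = 0.00300 + 0.00186j   from Y*(Ω₁)=-0.03879 + 0.04555j, Y(Ω₂)=-0.00883 - 0.05831j
  term(m=+2) = -0.06964 - 0.14042j   from Y*(Ω₁)=0.05847 + 0.36271j, Y(Ω₂)=-0.40749 + 0.12631j
  term(m=+3) = 0.00438 - 0.04603j   from Y*(Ω₁)=0.08351 + 0.05070j, Y(Ω₂)=-0.20623 - 0.42598j
  term(m=+4) = -0.05407 + 0.07112j   from Y*(Ω₁)=-0.30727 + 0.10170j, Y(Ω₂)=0.22763 - 0.15612j
  term(m=+5) = -0.04317 + 0.01652j   from Y*(Ω₁)=-0.16558 + 0.40762j, Y(Ω₂)=0.07172 + 0.07676j
  term(m=+6) = -0.00748 - 0.00144j   from Y*(Ω₁)=0.13049 + 0.25098j, Y(Ω₂)=-0.01670 + 0.02112j
  term(m=+7) = -0.00030 - 0.00028j   from Y*(Ω₁)=0.09578 + 0.02203j, Y(Ω₂)=-0.00366 - 0.00209j
Total Σ_m = -0.48993 - 0.00000j. Multiply by 0.837758: -0.41044 - 0.00000j. P_7(cos γ) = -0.410440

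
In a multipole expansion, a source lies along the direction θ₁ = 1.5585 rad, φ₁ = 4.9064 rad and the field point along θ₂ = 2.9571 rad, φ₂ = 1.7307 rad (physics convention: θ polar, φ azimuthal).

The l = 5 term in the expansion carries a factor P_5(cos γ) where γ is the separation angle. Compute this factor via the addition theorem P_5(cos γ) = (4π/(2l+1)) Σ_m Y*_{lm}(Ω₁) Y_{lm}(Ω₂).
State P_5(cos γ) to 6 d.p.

Summing Y*_{l m}(θ₁,φ₁)·Y_{l m}(θ₂,φ₂) over m ∈ [−5, 5]; prefactor 4π/(2·5+1) = 1.142397:
  [-5]  conj(Y_{5,-5})(Ω₁) = (0.382726, -0.262253) ; Y_{5,-5}(Ω₂) = (-0.000069, -0.000067) ; Δ = (-0.000044, -0.000008)
  [-4]  conj(Y_{5,-4})(Ω₁) = (0.012876, 0.012637) ; Y_{5,-4}(Ω₂) = (-0.001311, 0.000975) ; Δ = (-0.000029, -0.000004)
  [-3]  conj(Y_{5,-3})(Ω₁) = (0.189872, -0.288524) ; Y_{5,-3}(Ω₂) = (0.007587, 0.014583) ; Δ = (0.005648, 0.000580)
  [-2]  conj(Y_{5,-2})(Ω₁) = (0.019278, 0.007880) ; Y_{5,-2}(Ω₂) = (0.101074, -0.033473) ; Δ = (0.002212, 0.000151)
  [-1]  conj(Y_{5,-1})(Ω₁) = (0.061614, -0.313584) ; Y_{5,-1}(Ω₂) = (-0.066248, -0.410765) ; Δ = (-0.132891, -0.004534)
  [+0]  conj(Y_{5,0})(Ω₁) = (0.021555, -0.000000) ; Y_{5,0}(Ω₂) = (-0.711266, 0.000000) ; Δ = (-0.015331, 0.000000)
  [+1]  conj(Y_{5,1})(Ω₁) = (-0.061614, -0.313584) ; Y_{5,1}(Ω₂) = (0.066248, -0.410765) ; Δ = (-0.132891, 0.004534)
  [+2]  conj(Y_{5,2})(Ω₁) = (0.019278, -0.007880) ; Y_{5,2}(Ω₂) = (0.101074, 0.033473) ; Δ = (0.002212, -0.000151)
  [+3]  conj(Y_{5,3})(Ω₁) = (-0.189872, -0.288524) ; Y_{5,3}(Ω₂) = (-0.007587, 0.014583) ; Δ = (0.005648, -0.000580)
  [+4]  conj(Y_{5,4})(Ω₁) = (0.012876, -0.012637) ; Y_{5,4}(Ω₂) = (-0.001311, -0.000975) ; Δ = (-0.000029, 0.000004)
  [+5]  conj(Y_{5,5})(Ω₁) = (-0.382726, -0.262253) ; Y_{5,5}(Ω₂) = (0.000069, -0.000067) ; Δ = (-0.000044, 0.000008)
Accumulated sum (-0.265539, 0.000000); after 4π/(2l+1) scaling, (-0.303352, 0.000000) ⇒ P_5 = -0.303352

-0.303352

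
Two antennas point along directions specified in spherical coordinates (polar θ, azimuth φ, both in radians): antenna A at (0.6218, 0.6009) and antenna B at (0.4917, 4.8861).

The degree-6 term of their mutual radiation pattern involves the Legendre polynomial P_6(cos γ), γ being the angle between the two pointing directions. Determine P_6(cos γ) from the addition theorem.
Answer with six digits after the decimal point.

Term-by-term m-sum for l=6 (normalisation 4π/13 = 0.966644):
  m=-6: -0.016877-0.008442i × -0.002698+0.004620i = +0.000085-0.000055i  (running Σ = +0.000085-0.000055i)
  m=-5: -0.090364+0.012466i × +0.026417+0.022352i = -0.002666-0.001691i  (running Σ = -0.002581-0.001746i)
  m=-4: -0.190464+0.173211i × +0.102782-0.085670i = -0.004737+0.034120i  (running Σ = -0.007319+0.032374i)
  m=-3: -0.102642+0.434642i × -0.166918-0.290764i = +0.143511-0.042705i  (running Σ = +0.136192-0.010331i)
  m=-2: +0.140007+0.362047i × -0.473751+0.171550i = -0.128437-0.147502i  (running Σ = +0.007755-0.157833i)
  m=-1: -0.066892-0.045852i × +0.047865+0.272766i = +0.009305-0.020441i  (running Σ = +0.017060-0.178273i)
  m=0: -0.413744-0.000000i × -0.332137+0.000000i = +0.137420+0.000000i  (running Σ = +0.154480-0.178273i)
  m=1: +0.066892-0.045852i × -0.047865+0.272766i = +0.009305+0.020441i  (running Σ = +0.163785-0.157833i)
  m=2: +0.140007-0.362047i × -0.473751-0.171550i = -0.128437+0.147502i  (running Σ = +0.035348-0.010331i)
  m=3: +0.102642+0.434642i × +0.166918-0.290764i = +0.143511+0.042705i  (running Σ = +0.178858+0.032374i)
  m=4: -0.190464-0.173211i × +0.102782+0.085670i = -0.004737-0.034120i  (running Σ = +0.174121-0.001746i)
  m=5: +0.090364+0.012466i × -0.026417+0.022352i = -0.002666+0.001691i  (running Σ = +0.171455-0.000055i)
  m=6: -0.016877+0.008442i × -0.002698-0.004620i = +0.000085+0.000055i  (running Σ = +0.171540-0.000000i)
Σ over m = +0.171540-0.000000i; ×(4π/13) → +0.165818-0.000000i. Real part: 0.165818

0.165818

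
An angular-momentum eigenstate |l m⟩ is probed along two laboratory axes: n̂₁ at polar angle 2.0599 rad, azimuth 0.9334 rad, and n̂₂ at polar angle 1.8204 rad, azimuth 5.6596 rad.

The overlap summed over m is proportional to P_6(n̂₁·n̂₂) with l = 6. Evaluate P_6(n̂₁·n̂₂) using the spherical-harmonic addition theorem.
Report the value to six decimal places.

Term-by-term m-sum for l=6 (normalisation 4π/13 = 0.966644):
  term(m=-6) = -0.09111 + 0.00757j   from Y*(Ω₁)=0.17735 - 0.14423j, Y(Ω₂)=-0.33010 - 0.22580j
  term(m=-5) = 0.01027 + 0.14849j   from Y*(Ω₁)=0.01912 + 0.42103j, Y(Ω₂)=0.35307 - 0.00836j
  term(m=-4) = -0.03195 + 0.00177j   from Y*(Ω₁)=-0.25676 - 0.17266j, Y(Ω₂)=0.08251 - 0.06237j
  term(m=-3) = -0.00170 - 0.04101j   from Y*(Ω₁)=-0.11343 + 0.04030j, Y(Ω₂)=-0.10074 + 0.32573j
  term(m=-2) = 0.00260 - 0.00007j   from Y*(Ω₁)=0.10108 - 0.33146j, Y(Ω₂)=0.00239 + 0.00711j
  term(m=-1) = -0.00001 - 0.00079j   from Y*(Ω₁)=0.00146 + 0.00197j, Y(Ω₂)=-0.26356 - 0.18959j
  term(m=+0) = 0.00615 + 0.00000j   from Y*(Ω₁)=0.33778 + 0.00000j, Y(Ω₂)=0.01822 + 0.00000j
  term(m=+1) = -0.00001 + 0.00079j   from Y*(Ω₁)=-0.00146 + 0.00197j, Y(Ω₂)=0.26356 - 0.18959j
  term(m=+2) = 0.00260 + 0.00007j   from Y*(Ω₁)=0.10108 + 0.33146j, Y(Ω₂)=0.00239 - 0.00711j
  term(m=+3) = -0.00170 + 0.04101j   from Y*(Ω₁)=0.11343 + 0.04030j, Y(Ω₂)=0.10074 + 0.32573j
  term(m=+4) = -0.03195 - 0.00177j   from Y*(Ω₁)=-0.25676 + 0.17266j, Y(Ω₂)=0.08251 + 0.06237j
  term(m=+5) = 0.01027 - 0.14849j   from Y*(Ω₁)=-0.01912 + 0.42103j, Y(Ω₂)=-0.35307 - 0.00836j
  term(m=+6) = -0.09111 - 0.00757j   from Y*(Ω₁)=0.17735 + 0.14423j, Y(Ω₂)=-0.33010 + 0.22580j
Total Σ_m = -0.21766 - 0.00000j. Multiply by 0.966644: -0.21040 - 0.00000j. P_6(cos γ) = -0.210395

-0.210395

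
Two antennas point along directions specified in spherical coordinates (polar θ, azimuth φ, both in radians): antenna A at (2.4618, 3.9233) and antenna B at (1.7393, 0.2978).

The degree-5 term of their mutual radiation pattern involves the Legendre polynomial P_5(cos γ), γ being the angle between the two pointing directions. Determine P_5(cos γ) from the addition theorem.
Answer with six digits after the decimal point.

Term-by-term m-sum for l=5 (normalisation 4π/11 = 1.142397):
  [-5]  conj(Y_{5,-5})(Ω₁) = 0.03281 + 0.03162j ; Y_{5,-5}(Ω₂) = 0.03531 - 0.43074j ; Δ = 0.01478 - 0.01302j
  [-4]  conj(Y_{5,-4})(Ω₁) = 0.17824 - 0.00263j ; Y_{5,-4}(Ω₂) = -0.08615 + 0.21594j ; Δ = -0.01479 + 0.03872j
  [-3]  conj(Y_{5,-3})(Ω₁) = 0.26701 - 0.27299j ; Y_{5,-3}(Ω₂) = -0.15516 + 0.19289j ; Δ = 0.01123 + 0.09386j
  [-2]  conj(Y_{5,-2})(Ω₁) = -0.00313 - 0.42421j ; Y_{5,-2}(Ω₂) = 0.20937 - 0.14189j ; Δ = -0.06085 - 0.08837j
  [-1]  conj(Y_{5,-1})(Ω₁) = -0.03065 - 0.03042j ; Y_{5,-1}(Ω₂) = 0.18801 - 0.05770j ; Δ = -0.00752 - 0.00395j
  [+0]  conj(Y_{5,0})(Ω₁) = 0.39033 + 0.00000j ; Y_{5,0}(Ω₂) = -0.25656 + 0.00000j ; Δ = -0.10014 + 0.00000j
  [+1]  conj(Y_{5,1})(Ω₁) = 0.03065 - 0.03042j ; Y_{5,1}(Ω₂) = -0.18801 - 0.05770j ; Δ = -0.00752 + 0.00395j
  [+2]  conj(Y_{5,2})(Ω₁) = -0.00313 + 0.42421j ; Y_{5,2}(Ω₂) = 0.20937 + 0.14189j ; Δ = -0.06085 + 0.08837j
  [+3]  conj(Y_{5,3})(Ω₁) = -0.26701 - 0.27299j ; Y_{5,3}(Ω₂) = 0.15516 + 0.19289j ; Δ = 0.01123 - 0.09386j
  [+4]  conj(Y_{5,4})(Ω₁) = 0.17824 + 0.00263j ; Y_{5,4}(Ω₂) = -0.08615 - 0.21594j ; Δ = -0.01479 - 0.03872j
  [+5]  conj(Y_{5,5})(Ω₁) = -0.03281 + 0.03162j ; Y_{5,5}(Ω₂) = -0.03531 - 0.43074j ; Δ = 0.01478 + 0.01302j
Σ over m = -0.21443 + 0.00000j; ×(4π/11) → -0.24497 + 0.00000j. Real part: -0.244967

-0.244967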